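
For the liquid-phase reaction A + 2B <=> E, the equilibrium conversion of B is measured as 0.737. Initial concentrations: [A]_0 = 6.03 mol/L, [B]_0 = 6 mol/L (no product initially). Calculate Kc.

Let X = conversion of B.
Concentrations: [A] = 6.03 − 3X; [B] = 6 − 6X; [E] = 3X.
At X = 0.737: [A] = 3.82, [B] = 1.58, [E] = 2.21.
Kc = [E] / ([A] [B]^2) = 0.233 (mol/L)^-2.

Kc = 0.233 (mol/L)^-2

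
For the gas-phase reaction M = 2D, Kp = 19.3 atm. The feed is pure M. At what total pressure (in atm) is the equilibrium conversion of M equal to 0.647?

Basis: 1 mol M initially; let X = conversion of M. Extent ξ = X.
Moles: n_M = 1 − X; n_D = 2X.
Total moles n_T = 1 + X.
Kp = p_D^2 / (p_M) with p_i = (n_i/n_T)·P.
At X = 0.647: the mole-fraction product g(X) = Π y_i^ν_i = 2.88. Since Kp = g(X)·P^{1}, P = (Kp/g)^(1/1) = (19.3/2.88)^(1/1) = 6.7 atm.

P = 6.7 atm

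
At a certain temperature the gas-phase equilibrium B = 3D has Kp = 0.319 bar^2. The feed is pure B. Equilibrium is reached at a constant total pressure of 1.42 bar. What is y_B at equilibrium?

y_B = 0.555

Let X = conversion of B (basis 1 mol B); extent of reaction ξ = X.
Species balance: n_B = 1 − X; n_D = 3X.
Total moles n_T = 1 + 2X.
With p_i = (n_i/n_T)P, Kp = p_D^3 / (p_B).
Substituting and setting equal to 0.319 bar^2 gives a polynomial in X; the root in (0,1) is X = 0.211.
Then n_B = 0.789, n_T = 1.42, so y_B = 0.555.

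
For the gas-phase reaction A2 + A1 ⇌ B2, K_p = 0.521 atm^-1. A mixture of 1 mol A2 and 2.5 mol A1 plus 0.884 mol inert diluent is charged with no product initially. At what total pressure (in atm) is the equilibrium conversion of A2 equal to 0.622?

Take 1 mol A2 as basis and let X be its fractional conversion, so ξ = X.
Species balance: n_A2 = 1 − X; n_A1 = 2.5 − X; n_B2 = X; n_I = 0.884 (inert).
Total moles n_T = 4.38 − X.
K_p = p_B2 / (p_A2 p_A1) with p_i = (n_i/n_T)·P.
At X = 0.622: the mole-fraction product g(X) = Π y_i^ν_i = 3.296. Since K_p = g(X)·P^{-1}, P = (g/K_p)^(1/1) = (3.296/0.521)^(1/1) = 6.33 atm.

P = 6.33 atm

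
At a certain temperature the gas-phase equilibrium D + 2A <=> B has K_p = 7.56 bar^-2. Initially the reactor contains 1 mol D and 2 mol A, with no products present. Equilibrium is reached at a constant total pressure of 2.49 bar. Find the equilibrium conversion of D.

X = 0.797

Take 1 mol D as basis and let X be its fractional conversion, so ξ = X.
Species balance: n_D = 1 − X; n_A = 2 − 2X; n_B = X.
Total moles n_T = 3 − 2X.
With p_i = (n_i/n_T)P, K_p = p_B / (p_D p_A^2).
Substituting and setting equal to 7.56 bar^-2 gives a polynomial in X; the root in (0,1) is X = 0.797.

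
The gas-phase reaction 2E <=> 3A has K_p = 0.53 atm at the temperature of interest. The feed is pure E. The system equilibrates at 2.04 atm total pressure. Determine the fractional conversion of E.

X = 0.340

Let X = conversion of E (basis 1 mol E); extent of reaction ξ = 0.5X.
Moles: n_E = 1 − X; n_A = 1.5X.
Summing: n_T = 1 + 0.5X.
With p_i = (n_i/n_T)P, K_p = p_A^3 / (p_E^2).
This yields a degree-3 equation in X; solving on (0,1), X = 0.340.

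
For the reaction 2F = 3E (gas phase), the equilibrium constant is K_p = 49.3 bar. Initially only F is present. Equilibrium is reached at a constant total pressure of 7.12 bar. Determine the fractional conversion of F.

X = 0.669

Take 1 mol F as basis and let X be its fractional conversion, so ξ = 0.5X.
At extent ξ: n_F = 1 − X; n_E = 1.5X.
Total moles n_T = 1 + 0.5X.
Mole fractions y_i = n_i/n_T; K_p = p_E^3 / (p_F^2) with p_i = y_i·P.
Setting this equal to 49.3 bar and taking the physical root (0 < X < 1) gives X = 0.669.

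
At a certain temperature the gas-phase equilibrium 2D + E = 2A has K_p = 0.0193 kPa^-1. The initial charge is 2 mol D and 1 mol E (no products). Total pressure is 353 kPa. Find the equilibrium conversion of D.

X = 0.532

Let X = conversion of D (basis 2 mol D); extent of reaction ξ = X.
At extent ξ: n_D = 2 − 2X; n_E = 1 − X; n_A = 2X.
Summing: n_T = 3 − X.
y_i = n_i/n_T, p_i = y_i·P. K_p = p_A^2 / (p_D^2 p_E).
This yields a degree-3 equation in X; solving on (0,1), X = 0.532.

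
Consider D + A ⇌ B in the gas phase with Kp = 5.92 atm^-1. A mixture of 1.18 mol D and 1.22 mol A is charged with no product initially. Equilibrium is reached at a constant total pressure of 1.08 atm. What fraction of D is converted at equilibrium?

X = 0.643

Let X = conversion of D (basis 1.18 mol D); extent of reaction ξ = 1.18X.
At extent ξ: n_D = 1.18 − 1.18X; n_A = 1.22 − 1.18X; n_B = 1.18X.
Summing: n_T = 2.4 − 1.18X.
Mole fractions y_i = n_i/n_T; Kp = p_B / (p_D p_A) with p_i = y_i·P.
This yields a degree-2 equation in X; solving on (0,1), X = 0.643.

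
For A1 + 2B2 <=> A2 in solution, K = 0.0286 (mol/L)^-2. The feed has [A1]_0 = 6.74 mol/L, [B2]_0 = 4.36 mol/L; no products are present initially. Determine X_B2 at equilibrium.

Let X = conversion of B2; extent ξ = 4.36X/2 mol/L.
Concentrations: [A1] = 6.74 − 2.18X; [B2] = 4.36 − 4.36X; [A2] = 2.18X.
K = [A2] / ([A1] [B2]^2).
Equating to 0.0286 (mol/L)^-2: the physical root is X = 0.444.

X = 0.444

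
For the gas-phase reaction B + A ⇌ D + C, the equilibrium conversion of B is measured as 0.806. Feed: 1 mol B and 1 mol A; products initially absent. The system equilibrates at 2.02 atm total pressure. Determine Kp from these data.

Let X = conversion of B (basis 1 mol B); extent of reaction ξ = X.
Species balance: n_B = 1 − X; n_A = 1 − X; n_D = X; n_C = X.
Since Δν = 0, n_T = 2 throughout.
At X = 0.806: n_B = 0.194, n_A = 0.194, n_D = 0.806, n_C = 0.806, n_T = 2.
p_i = (n_i/n_T)·P. Kp = p_D p_C / (p_B p_A) = 17.3.

Kp = 17.3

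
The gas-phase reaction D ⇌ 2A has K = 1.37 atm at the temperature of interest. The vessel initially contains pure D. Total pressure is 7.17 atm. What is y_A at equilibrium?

y_A = 0.352

Basis: 1 mol D initially; let X = conversion of D. Extent ξ = X.
Moles: n_D = 1 − X; n_A = 2X.
Total moles n_T = 1 + X.
y_i = n_i/n_T, p_i = y_i·P. K = p_A^2 / (p_D).
Equating to 1.37 atm and solving on 0 < X < 1: X = 0.214.
Then n_A = 0.427, n_T = 1.21, so y_A = 0.352.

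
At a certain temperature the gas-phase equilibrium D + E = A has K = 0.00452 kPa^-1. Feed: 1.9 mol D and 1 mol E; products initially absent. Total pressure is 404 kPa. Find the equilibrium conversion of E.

Take 1 mol E as basis and let X be its fractional conversion, so ξ = X.
Mole table: n_D = 1.9 − X; n_E = 1 − X; n_A = X.
Summing: n_T = 2.9 − X.
Mole fractions y_i = n_i/n_T; K = p_A / (p_D p_E) with p_i = y_i·P.
Setting this equal to 0.00452 kPa^-1 and taking the physical root (0 < X < 1) gives X = 0.515.

X = 0.515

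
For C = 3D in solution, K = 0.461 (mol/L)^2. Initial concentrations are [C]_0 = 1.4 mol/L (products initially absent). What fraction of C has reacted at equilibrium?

X = 0.192

Let X = conversion of C; extent ξ = 1.4·X mol/L.
Concentrations: [C] = 1.4 − 1.4X; [D] = 4.2X.
K = [D]^3 / ([C]).
Equating to 0.461 (mol/L)^2: the physical root is X = 0.192.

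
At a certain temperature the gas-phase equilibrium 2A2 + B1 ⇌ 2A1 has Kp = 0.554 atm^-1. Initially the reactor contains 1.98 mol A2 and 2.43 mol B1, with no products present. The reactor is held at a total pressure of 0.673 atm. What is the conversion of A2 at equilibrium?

X = 0.305

Take 1.98 mol A2 as basis and let X be its fractional conversion, so ξ = 0.99X.
Moles: n_A2 = 1.98 − 1.98X; n_B1 = 2.43 − 0.99X; n_A1 = 1.98X.
n_T = Σnᵢ = 4.41 − 0.99X.
With p_i = (n_i/n_T)P, Kp = p_A1^2 / (p_A2^2 p_B1).
Setting this equal to 0.554 atm^-1 and taking the physical root (0 < X < 1) gives X = 0.305.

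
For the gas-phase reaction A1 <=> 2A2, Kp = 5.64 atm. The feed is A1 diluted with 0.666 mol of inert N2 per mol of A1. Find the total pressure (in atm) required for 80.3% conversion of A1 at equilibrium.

Let X = conversion of A1 (basis 1 mol A1); extent of reaction ξ = X.
Mole table: n_A1 = 1 − X; n_A2 = 2X; n_I = 0.666 (inert).
Total moles n_T = 1.67 + X.
Kp = p_A2^2 / (p_A1) with p_i = (n_i/n_T)·P.
At X = 0.803: the mole-fraction product g(X) = Π y_i^ν_i = 5.303. Since Kp = g(X)·P^{1}, P = (Kp/g)^(1/1) = (5.64/5.303)^(1/1) = 1.06 atm.

P = 1.06 atm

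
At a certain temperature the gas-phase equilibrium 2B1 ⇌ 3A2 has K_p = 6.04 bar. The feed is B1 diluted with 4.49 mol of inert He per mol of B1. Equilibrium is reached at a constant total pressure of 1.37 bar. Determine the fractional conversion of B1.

X = 0.761

Basis: 1 mol B1 initially; let X = conversion of B1. Extent ξ = 0.5X.
Species balance: n_B1 = 1 − X; n_A2 = 1.5X; n_I = 4.49 (inert).
Summing: n_T = 5.49 + 0.5X.
Mole fractions y_i = n_i/n_T; K_p = p_A2^3 / (p_B1^2) with p_i = y_i·P.
Substituting and setting equal to 6.04 bar gives a polynomial in X; the root in (0,1) is X = 0.761.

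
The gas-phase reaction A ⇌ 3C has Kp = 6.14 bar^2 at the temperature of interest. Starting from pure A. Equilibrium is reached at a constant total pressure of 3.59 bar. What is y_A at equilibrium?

y_A = 0.417

Let X = conversion of A (basis 1 mol A); extent of reaction ξ = X.
Species balance: n_A = 1 − X; n_C = 3X.
Total moles n_T = 1 + 2X.
With p_i = (n_i/n_T)P, Kp = p_C^3 / (p_A).
Setting this equal to 6.14 bar^2 and taking the physical root (0 < X < 1) gives X = 0.318.
Then n_A = 0.682, n_T = 1.64, so y_A = 0.417.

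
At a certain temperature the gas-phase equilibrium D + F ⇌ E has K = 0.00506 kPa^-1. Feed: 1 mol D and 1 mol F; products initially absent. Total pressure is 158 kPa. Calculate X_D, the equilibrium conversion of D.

X = 0.255

Take 1 mol D as basis and let X be its fractional conversion, so ξ = X.
Mole table: n_D = 1 − X; n_F = 1 − X; n_E = X.
Summing: n_T = 2 − X.
Mole fractions y_i = n_i/n_T; K = p_E / (p_D p_F) with p_i = y_i·P.
This yields a degree-2 equation in X; solving on (0,1), X = 0.255.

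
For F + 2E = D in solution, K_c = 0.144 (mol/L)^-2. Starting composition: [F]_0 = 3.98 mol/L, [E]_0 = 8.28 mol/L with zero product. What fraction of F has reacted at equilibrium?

Let X = conversion of F; extent ξ = 3.98·X mol/L.
Concentrations: [F] = 3.98 − 3.98X; [E] = 8.28 − 7.96X; [D] = 3.98X.
K_c = [D] / ([F] [E]^2).
This equals 0.144 at X = 0.619 (the root in 0 < X < 1).

X = 0.619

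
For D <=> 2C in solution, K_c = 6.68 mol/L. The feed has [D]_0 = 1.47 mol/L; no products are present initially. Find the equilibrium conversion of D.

X = 0.640

Let X = conversion of D; extent ξ = 1.47·X mol/L.
Concentrations: [D] = 1.47 − 1.47X; [C] = 2.94X.
K_c = [C]^2 / ([D]).
Equating to 6.68 mol/L: the physical root is X = 0.640.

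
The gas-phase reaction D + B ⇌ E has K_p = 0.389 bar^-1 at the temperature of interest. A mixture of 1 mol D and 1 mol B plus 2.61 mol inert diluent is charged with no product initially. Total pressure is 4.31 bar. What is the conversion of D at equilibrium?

X = 0.228

Let X = conversion of D (basis 1 mol D); extent of reaction ξ = X.
Moles: n_D = 1 − X; n_B = 1 − X; n_E = X; n_I = 2.61 (inert).
Summing: n_T = 4.61 − X.
Mole fractions y_i = n_i/n_T; K_p = p_E / (p_D p_B) with p_i = y_i·P.
This yields a degree-2 equation in X; solving on (0,1), X = 0.228.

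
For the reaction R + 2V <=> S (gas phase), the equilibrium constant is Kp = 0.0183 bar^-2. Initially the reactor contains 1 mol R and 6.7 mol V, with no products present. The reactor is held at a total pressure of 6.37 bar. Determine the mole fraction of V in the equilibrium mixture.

y_V = 0.857

Let X = conversion of R (basis 1 mol R); extent of reaction ξ = X.
At extent ξ: n_R = 1 − X; n_V = 6.7 − 2X; n_S = X.
Total moles n_T = 7.7 − 2X.
Mole fractions y_i = n_i/n_T; Kp = p_S / (p_R p_V^2) with p_i = y_i·P.
Setting this equal to 0.0183 bar^-2 and taking the physical root (0 < X < 1) gives X = 0.353.
Then n_V = 5.99, n_T = 6.99, so y_V = 0.857.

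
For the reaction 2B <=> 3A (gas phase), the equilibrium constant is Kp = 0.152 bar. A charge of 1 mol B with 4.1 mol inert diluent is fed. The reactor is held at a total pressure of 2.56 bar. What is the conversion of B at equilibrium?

Basis: 1 mol B initially; let X = conversion of B. Extent ξ = 0.5X.
Moles: n_B = 1 − X; n_A = 1.5X; n_I = 4.1 (inert).
Summing: n_T = 5.1 + 0.5X.
With p_i = (n_i/n_T)P, Kp = p_A^3 / (p_B^2).
Equating to 0.152 bar and solving on 0 < X < 1: X = 0.342.

X = 0.342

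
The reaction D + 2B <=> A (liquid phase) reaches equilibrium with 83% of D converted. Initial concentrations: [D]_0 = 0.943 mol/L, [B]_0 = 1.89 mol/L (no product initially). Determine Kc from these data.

Let X = conversion of D.
Concentrations: [D] = 0.943 − 0.943X; [B] = 1.89 − 1.89X; [A] = 0.943X.
At X = 0.83: [D] = 0.16, [B] = 0.325, [A] = 0.783.
Kc = [A] / ([D] [B]^2) = 46.3 (mol/L)^-2.

Kc = 46.3 (mol/L)^-2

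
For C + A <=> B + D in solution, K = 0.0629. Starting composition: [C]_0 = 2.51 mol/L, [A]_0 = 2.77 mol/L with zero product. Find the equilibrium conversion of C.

X = 0.211

Let X = conversion of C; extent ξ = 2.51·X mol/L.
Concentrations: [C] = 2.51 − 2.51X; [A] = 2.77 − 2.51X; [B] = 2.51X; [D] = 2.51X.
K = [B] [D] / ([C] [A]).
Equating to 0.0629: the physical root is X = 0.211.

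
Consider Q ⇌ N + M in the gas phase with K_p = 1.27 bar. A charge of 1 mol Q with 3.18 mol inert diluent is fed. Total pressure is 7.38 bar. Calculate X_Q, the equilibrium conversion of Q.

Let X = conversion of Q (basis 1 mol Q); extent of reaction ξ = X.
At extent ξ: n_Q = 1 − X; n_N = X; n_M = X; n_I = 3.18 (inert).
Summing: n_T = 4.18 + X.
With p_i = (n_i/n_T)P, K_p = p_N p_M / (p_Q).
Substituting and setting equal to 1.27 bar gives a polynomial in X; the root in (0,1) is X = 0.584.

X = 0.584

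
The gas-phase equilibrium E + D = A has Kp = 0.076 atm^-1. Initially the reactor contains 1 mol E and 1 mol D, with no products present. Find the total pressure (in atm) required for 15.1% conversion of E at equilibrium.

P = 5.1 atm

Basis: 1 mol E initially; let X = conversion of E. Extent ξ = X.
At extent ξ: n_E = 1 − X; n_D = 1 − X; n_A = X.
Summing: n_T = 2 − X.
Kp = p_A / (p_E p_D) with p_i = (n_i/n_T)·P.
At X = 0.151: the mole-fraction product g(X) = Π y_i^ν_i = 0.3873. Since Kp = g(X)·P^{-1}, P = (g/Kp)^(1/1) = (0.3873/0.076)^(1/1) = 5.1 atm.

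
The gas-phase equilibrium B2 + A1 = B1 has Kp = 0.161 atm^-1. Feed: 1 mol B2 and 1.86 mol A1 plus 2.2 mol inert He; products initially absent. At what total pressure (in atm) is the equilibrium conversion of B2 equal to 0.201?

Basis: 1 mol B2 initially; let X = conversion of B2. Extent ξ = X.
Species balance: n_B2 = 1 − X; n_A1 = 1.86 − X; n_B1 = X; n_I = 2.2 (inert).
Summing: n_T = 5.06 − X.
Kp = p_B1 / (p_B2 p_A1) with p_i = (n_i/n_T)·P.
At X = 0.201: the mole-fraction product g(X) = Π y_i^ν_i = 0.7368. Since Kp = g(X)·P^{-1}, P = (g/Kp)^(1/1) = (0.7368/0.161)^(1/1) = 4.58 atm.

P = 4.58 atm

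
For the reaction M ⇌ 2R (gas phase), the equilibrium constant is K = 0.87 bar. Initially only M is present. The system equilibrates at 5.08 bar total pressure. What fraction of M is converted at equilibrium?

Basis: 1 mol M initially; let X = conversion of M. Extent ξ = X.
Moles: n_M = 1 − X; n_R = 2X.
Total moles n_T = 1 + X.
With p_i = (n_i/n_T)P, K = p_R^2 / (p_M).
Setting this equal to 0.87 bar and taking the physical root (0 < X < 1) gives X = 0.203.

X = 0.203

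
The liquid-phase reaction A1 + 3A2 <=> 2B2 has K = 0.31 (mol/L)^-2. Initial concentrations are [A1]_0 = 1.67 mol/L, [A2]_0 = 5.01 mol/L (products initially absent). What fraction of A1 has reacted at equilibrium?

X = 0.531

Let X = conversion of A1; extent ξ = 1.67·X mol/L.
Concentrations: [A1] = 1.67 − 1.67X; [A2] = 5.01 − 5.01X; [B2] = 3.34X.
K = [B2]^2 / ([A1] [A2]^3).
This equals 0.31 at X = 0.531 (the root in 0 < X < 1).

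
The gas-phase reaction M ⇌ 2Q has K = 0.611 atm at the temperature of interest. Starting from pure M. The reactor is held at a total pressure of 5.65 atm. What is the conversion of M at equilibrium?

X = 0.162

Basis: 1 mol M initially; let X = conversion of M. Extent ξ = X.
At extent ξ: n_M = 1 − X; n_Q = 2X.
n_T = Σnᵢ = 1 + X.
y_i = n_i/n_T, p_i = y_i·P. K = p_Q^2 / (p_M).
Setting this equal to 0.611 atm and taking the physical root (0 < X < 1) gives X = 0.162.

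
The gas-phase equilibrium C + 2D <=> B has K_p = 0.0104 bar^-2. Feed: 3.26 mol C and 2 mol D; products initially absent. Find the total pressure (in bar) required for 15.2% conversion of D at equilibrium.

P = 6.34 bar

Take 2 mol D as basis and let X be its fractional conversion, so ξ = X.
Species balance: n_C = 3.26 − X; n_D = 2 − 2X; n_B = X.
n_T = Σnᵢ = 5.26 − 2X.
K_p = p_B / (p_C p_D^2) with p_i = (n_i/n_T)·P.
At X = 0.152: the mole-fraction product g(X) = Π y_i^ν_i = 0.4176. Since K_p = g(X)·P^{-2}, P = (g/K_p)^(1/2) = (0.4176/0.0104)^(1/2) = 6.34 bar.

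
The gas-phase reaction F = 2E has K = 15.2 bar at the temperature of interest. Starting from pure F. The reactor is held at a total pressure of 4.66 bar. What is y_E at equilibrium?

Basis: 1 mol F initially; let X = conversion of F. Extent ξ = X.
Mole table: n_F = 1 − X; n_E = 2X.
Total moles n_T = 1 + X.
Mole fractions y_i = n_i/n_T; K = p_E^2 / (p_F) with p_i = y_i·P.
This yields a degree-2 equation in X; solving on (0,1), X = 0.670.
Then n_E = 1.34, n_T = 1.67, so y_E = 0.803.

y_E = 0.803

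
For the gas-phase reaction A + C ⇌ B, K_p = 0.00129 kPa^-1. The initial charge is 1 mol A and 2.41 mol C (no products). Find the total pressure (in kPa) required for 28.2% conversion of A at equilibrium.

Take 1 mol A as basis and let X be its fractional conversion, so ξ = X.
Mole table: n_A = 1 − X; n_C = 2.41 − X; n_B = X.
n_T = Σnᵢ = 3.41 − X.
K_p = p_B / (p_A p_C) with p_i = (n_i/n_T)·P.
At X = 0.282: the mole-fraction product g(X) = Π y_i^ν_i = 0.5773. Since K_p = g(X)·P^{-1}, P = (g/K_p)^(1/1) = (0.5773/0.00129)^(1/1) = 448 kPa.

P = 448 kPa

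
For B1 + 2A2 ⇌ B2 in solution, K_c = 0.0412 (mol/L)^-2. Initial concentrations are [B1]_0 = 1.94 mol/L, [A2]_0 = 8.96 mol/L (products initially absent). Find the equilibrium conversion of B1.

X = 0.635

Let X = conversion of B1; extent ξ = 1.94·X mol/L.
Concentrations: [B1] = 1.94 − 1.94X; [A2] = 8.96 − 3.88X; [B2] = 1.94X.
K_c = [B2] / ([B1] [A2]^2).
Equating to 0.0412 (mol/L)^-2: the physical root is X = 0.635.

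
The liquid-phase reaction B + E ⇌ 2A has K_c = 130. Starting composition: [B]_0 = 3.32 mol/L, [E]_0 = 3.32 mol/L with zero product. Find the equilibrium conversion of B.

Let X = conversion of B; extent ξ = 3.32·X mol/L.
Concentrations: [B] = 3.32 − 3.32X; [E] = 3.32 − 3.32X; [A] = 6.64X.
K_c = [A]^2 / ([B] [E]).
This equals 130 at X = 0.851 (the root in 0 < X < 1).

X = 0.851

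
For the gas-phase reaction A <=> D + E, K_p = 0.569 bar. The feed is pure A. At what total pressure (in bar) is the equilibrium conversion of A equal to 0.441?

P = 2.36 bar

Take 1 mol A as basis and let X be its fractional conversion, so ξ = X.
At extent ξ: n_A = 1 − X; n_D = X; n_E = X.
Total moles n_T = 1 + X.
K_p = p_D p_E / (p_A) with p_i = (n_i/n_T)·P.
At X = 0.441: the mole-fraction product g(X) = Π y_i^ν_i = 0.2414. Since K_p = g(X)·P^{1}, P = (K_p/g)^(1/1) = (0.569/0.2414)^(1/1) = 2.36 bar.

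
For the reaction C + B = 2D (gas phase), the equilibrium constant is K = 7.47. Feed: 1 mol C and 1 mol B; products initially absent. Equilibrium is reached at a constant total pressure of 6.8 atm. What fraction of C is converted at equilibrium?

Let X = conversion of C (basis 1 mol C); extent of reaction ξ = X.
Mole table: n_C = 1 − X; n_B = 1 − X; n_D = 2X.
Since Δν = 0, n_T = 2 throughout.
y_i = n_i/n_T, p_i = y_i·P. K = p_D^2 / (p_C p_B).
This yields a degree-2 equation in X; solving on (0,1), X = 0.577.

X = 0.577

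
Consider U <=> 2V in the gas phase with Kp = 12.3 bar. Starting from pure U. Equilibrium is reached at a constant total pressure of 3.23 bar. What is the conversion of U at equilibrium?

Let X = conversion of U (basis 1 mol U); extent of reaction ξ = X.
Mole table: n_U = 1 − X; n_V = 2X.
Total moles n_T = 1 + X.
Mole fractions y_i = n_i/n_T; Kp = p_V^2 / (p_U) with p_i = y_i·P.
Equating to 12.3 bar and solving on 0 < X < 1: X = 0.698.

X = 0.698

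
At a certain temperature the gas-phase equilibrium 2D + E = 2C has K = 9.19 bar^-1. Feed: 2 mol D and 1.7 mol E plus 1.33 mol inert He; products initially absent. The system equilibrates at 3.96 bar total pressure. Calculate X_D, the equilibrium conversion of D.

Take 2 mol D as basis and let X be its fractional conversion, so ξ = X.
At extent ξ: n_D = 2 − 2X; n_E = 1.7 − X; n_C = 2X; n_I = 1.33 (inert).
n_T = Σnᵢ = 5.03 − X.
y_i = n_i/n_T, p_i = y_i·P. K = p_C^2 / (p_D^2 p_E).
Setting this equal to 9.19 bar^-1 and taking the physical root (0 < X < 1) gives X = 0.740.

X = 0.740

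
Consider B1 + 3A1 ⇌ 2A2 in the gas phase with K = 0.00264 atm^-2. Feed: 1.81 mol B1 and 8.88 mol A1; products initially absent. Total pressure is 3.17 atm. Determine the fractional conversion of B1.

X = 0.129

Let X = conversion of B1 (basis 1.81 mol B1); extent of reaction ξ = 1.81X.
Mole table: n_B1 = 1.81 − 1.81X; n_A1 = 8.88 − 5.43X; n_A2 = 3.62X.
Total moles n_T = 10.7 − 3.62X.
y_i = n_i/n_T, p_i = y_i·P. K = p_A2^2 / (p_B1 p_A1^3).
This yields a degree-4 equation in X; solving on (0,1), X = 0.129.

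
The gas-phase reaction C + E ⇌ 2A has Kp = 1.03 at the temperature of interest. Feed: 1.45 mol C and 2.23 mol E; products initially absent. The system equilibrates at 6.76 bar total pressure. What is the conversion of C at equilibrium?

X = 0.413

Take 1.45 mol C as basis and let X be its fractional conversion, so ξ = 1.45X.
Species balance: n_C = 1.45 − 1.45X; n_E = 2.23 − 1.45X; n_A = 2.9X.
Since Δν = 0, n_T = 3.68 throughout.
Mole fractions y_i = n_i/n_T; Kp = p_A^2 / (p_C p_E) with p_i = y_i·P.
Equating to 1.03 and solving on 0 < X < 1: X = 0.413.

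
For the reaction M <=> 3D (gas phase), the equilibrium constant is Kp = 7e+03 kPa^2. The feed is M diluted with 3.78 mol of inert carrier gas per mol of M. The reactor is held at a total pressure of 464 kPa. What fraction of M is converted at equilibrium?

X = 0.291

Take 1 mol M as basis and let X be its fractional conversion, so ξ = X.
Species balance: n_M = 1 − X; n_D = 3X; n_I = 3.78 (inert).
n_T = Σnᵢ = 4.78 + 2X.
y_i = n_i/n_T, p_i = y_i·P. Kp = p_D^3 / (p_M).
Substituting and setting equal to 7e+03 kPa^2 gives a polynomial in X; the root in (0,1) is X = 0.291.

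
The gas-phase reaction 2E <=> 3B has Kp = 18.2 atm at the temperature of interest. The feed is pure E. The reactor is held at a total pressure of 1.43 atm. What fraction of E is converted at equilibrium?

Basis: 1 mol E initially; let X = conversion of E. Extent ξ = 0.5X.
Species balance: n_E = 1 − X; n_B = 1.5X.
Summing: n_T = 1 + 0.5X.
Mole fractions y_i = n_i/n_T; Kp = p_B^3 / (p_E^2) with p_i = y_i·P.
This yields a degree-3 equation in X; solving on (0,1), X = 0.727.

X = 0.727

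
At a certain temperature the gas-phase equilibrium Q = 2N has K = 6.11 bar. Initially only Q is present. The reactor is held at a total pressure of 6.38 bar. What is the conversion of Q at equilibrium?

X = 0.440

Let X = conversion of Q (basis 1 mol Q); extent of reaction ξ = X.
Mole table: n_Q = 1 − X; n_N = 2X.
Summing: n_T = 1 + X.
Mole fractions y_i = n_i/n_T; K = p_N^2 / (p_Q) with p_i = y_i·P.
Setting this equal to 6.11 bar and taking the physical root (0 < X < 1) gives X = 0.440.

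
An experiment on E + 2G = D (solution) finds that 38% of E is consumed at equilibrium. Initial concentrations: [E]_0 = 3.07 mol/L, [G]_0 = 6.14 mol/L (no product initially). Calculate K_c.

K_c = 0.0423 (mol/L)^-2

Let X = conversion of E.
Concentrations: [E] = 3.07 − 3.07X; [G] = 6.14 − 6.14X; [D] = 3.07X.
At X = 0.38: [E] = 1.9, [G] = 3.81, [D] = 1.17.
K_c = [D] / ([E] [G]^2) = 0.0423 (mol/L)^-2.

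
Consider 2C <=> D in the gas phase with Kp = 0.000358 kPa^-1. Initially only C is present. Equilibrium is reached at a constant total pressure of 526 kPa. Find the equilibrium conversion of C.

Basis: 1 mol C initially; let X = conversion of C. Extent ξ = 0.5X.
At extent ξ: n_C = 1 − X; n_D = 0.5X.
Summing: n_T = 1 − 0.5X.
y_i = n_i/n_T, p_i = y_i·P. Kp = p_D / (p_C^2).
This yields a degree-2 equation in X; solving on (0,1), X = 0.245.

X = 0.245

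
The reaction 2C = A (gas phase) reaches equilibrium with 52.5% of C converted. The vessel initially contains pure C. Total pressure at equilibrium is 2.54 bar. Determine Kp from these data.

Kp = 0.338 bar^-1

Basis: 1 mol C initially; let X = conversion of C. Extent ξ = 0.5X.
Mole table: n_C = 1 − X; n_A = 0.5X.
n_T = Σnᵢ = 1 − 0.5X.
At X = 0.525: n_C = 0.475, n_A = 0.263, n_T = 0.738.
p_i = (n_i/n_T)·P. Kp = p_A / (p_C^2) = 0.338 bar^-1.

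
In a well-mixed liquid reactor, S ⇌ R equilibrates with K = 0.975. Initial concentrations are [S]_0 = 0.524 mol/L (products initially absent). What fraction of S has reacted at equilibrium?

Let X = conversion of S; extent ξ = 0.524·X mol/L.
Concentrations: [S] = 0.524 − 0.524X; [R] = 0.524X.
K = [R] / ([S]).
Equating to 0.975: the physical root is X = 0.494.

X = 0.494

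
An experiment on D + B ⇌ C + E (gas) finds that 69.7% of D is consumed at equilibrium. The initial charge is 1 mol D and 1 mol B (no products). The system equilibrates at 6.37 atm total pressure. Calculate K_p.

K_p = 5.29

Take 1 mol D as basis and let X be its fractional conversion, so ξ = X.
Mole table: n_D = 1 − X; n_B = 1 − X; n_C = X; n_E = X.
Since Δν = 0, n_T = 2 throughout.
At X = 0.697: n_D = 0.303, n_B = 0.303, n_C = 0.697, n_E = 0.697, n_T = 2.
p_i = (n_i/n_T)·P. K_p = p_C p_E / (p_D p_B) = 5.29.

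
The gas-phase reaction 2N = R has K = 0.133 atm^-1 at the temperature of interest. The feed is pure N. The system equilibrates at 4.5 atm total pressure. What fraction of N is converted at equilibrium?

Let X = conversion of N (basis 1 mol N); extent of reaction ξ = 0.5X.
Species balance: n_N = 1 − X; n_R = 0.5X.
Summing: n_T = 1 − 0.5X.
y_i = n_i/n_T, p_i = y_i·P. K = p_R / (p_N^2).
Setting this equal to 0.133 atm^-1 and taking the physical root (0 < X < 1) gives X = 0.457.

X = 0.457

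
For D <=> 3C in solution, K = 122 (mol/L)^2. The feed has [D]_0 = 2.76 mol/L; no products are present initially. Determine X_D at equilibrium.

Let X = conversion of D; extent ξ = 2.76·X mol/L.
Concentrations: [D] = 2.76 − 2.76X; [C] = 8.28X.
K = [C]^3 / ([D]).
This equals 122 at X = 0.613 (the root in 0 < X < 1).

X = 0.613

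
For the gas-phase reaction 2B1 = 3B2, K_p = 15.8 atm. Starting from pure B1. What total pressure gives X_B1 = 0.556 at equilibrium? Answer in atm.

P = 6.86 atm

Let X = conversion of B1 (basis 1 mol B1); extent of reaction ξ = 0.5X.
Species balance: n_B1 = 1 − X; n_B2 = 1.5X.
Summing: n_T = 1 + 0.5X.
K_p = p_B2^3 / (p_B1^2) with p_i = (n_i/n_T)·P.
At X = 0.556: the mole-fraction product g(X) = Π y_i^ν_i = 2.303. Since K_p = g(X)·P^{1}, P = (K_p/g)^(1/1) = (15.8/2.303)^(1/1) = 6.86 atm.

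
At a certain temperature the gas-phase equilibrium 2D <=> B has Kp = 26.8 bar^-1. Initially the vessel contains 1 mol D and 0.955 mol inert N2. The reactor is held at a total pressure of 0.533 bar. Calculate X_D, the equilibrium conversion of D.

Let X = conversion of D (basis 1 mol D); extent of reaction ξ = 0.5X.
At extent ξ: n_D = 1 − X; n_B = 0.5X; n_I = 0.955 (inert).
Total moles n_T = 1.96 − 0.5X.
y_i = n_i/n_T, p_i = y_i·P. Kp = p_B / (p_D^2).
Setting this equal to 26.8 bar^-1 and taking the physical root (0 < X < 1) gives X = 0.792.

X = 0.792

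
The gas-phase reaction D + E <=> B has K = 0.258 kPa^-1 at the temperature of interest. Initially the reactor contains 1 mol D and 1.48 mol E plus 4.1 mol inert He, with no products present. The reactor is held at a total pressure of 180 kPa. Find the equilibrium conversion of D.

Take 1 mol D as basis and let X be its fractional conversion, so ξ = X.
Mole table: n_D = 1 − X; n_E = 1.48 − X; n_B = X; n_I = 4.1 (inert).
Summing: n_T = 6.58 − X.
y_i = n_i/n_T, p_i = y_i·P. K = p_B / (p_D p_E).
Equating to 0.258 kPa^-1 and solving on 0 < X < 1: X = 0.838.

X = 0.838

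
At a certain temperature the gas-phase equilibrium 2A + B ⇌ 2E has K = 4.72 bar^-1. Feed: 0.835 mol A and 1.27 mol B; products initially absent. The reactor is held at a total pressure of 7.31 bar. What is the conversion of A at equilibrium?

X = 0.810

Basis: 0.835 mol A initially; let X = conversion of A. Extent ξ = 0.417X.
Mole table: n_A = 0.835 − 0.835X; n_B = 1.27 − 0.417X; n_E = 0.835X.
n_T = Σnᵢ = 2.1 − 0.417X.
Mole fractions y_i = n_i/n_T; K = p_E^2 / (p_A^2 p_B) with p_i = y_i·P.
This yields a degree-3 equation in X; solving on (0,1), X = 0.810.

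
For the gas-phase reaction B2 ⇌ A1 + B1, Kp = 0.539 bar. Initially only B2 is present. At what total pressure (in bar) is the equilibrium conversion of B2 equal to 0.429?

P = 2.39 bar

Let X = conversion of B2 (basis 1 mol B2); extent of reaction ξ = X.
At extent ξ: n_B2 = 1 − X; n_A1 = X; n_B1 = X.
Summing: n_T = 1 + X.
Kp = p_A1 p_B1 / (p_B2) with p_i = (n_i/n_T)·P.
At X = 0.429: the mole-fraction product g(X) = Π y_i^ν_i = 0.2256. Since Kp = g(X)·P^{1}, P = (Kp/g)^(1/1) = (0.539/0.2256)^(1/1) = 2.39 bar.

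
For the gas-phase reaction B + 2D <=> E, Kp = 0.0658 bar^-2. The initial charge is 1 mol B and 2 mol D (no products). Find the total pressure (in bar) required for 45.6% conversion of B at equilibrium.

Take 1 mol B as basis and let X be its fractional conversion, so ξ = X.
Mole table: n_B = 1 − X; n_D = 2 − 2X; n_E = X.
n_T = Σnᵢ = 3 − 2X.
Kp = p_E / (p_B p_D^2) with p_i = (n_i/n_T)·P.
At X = 0.456: the mole-fraction product g(X) = Π y_i^ν_i = 3.087. Since Kp = g(X)·P^{-2}, P = (g/Kp)^(1/2) = (3.087/0.0658)^(1/2) = 6.85 bar.

P = 6.85 bar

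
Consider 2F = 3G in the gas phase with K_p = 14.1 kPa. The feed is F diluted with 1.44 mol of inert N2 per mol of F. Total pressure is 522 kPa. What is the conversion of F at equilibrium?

X = 0.230

Let X = conversion of F (basis 1 mol F); extent of reaction ξ = 0.5X.
Mole table: n_F = 1 − X; n_G = 1.5X; n_I = 1.44 (inert).
n_T = Σnᵢ = 2.44 + 0.5X.
y_i = n_i/n_T, p_i = y_i·P. K_p = p_G^3 / (p_F^2).
Setting this equal to 14.1 kPa and taking the physical root (0 < X < 1) gives X = 0.230.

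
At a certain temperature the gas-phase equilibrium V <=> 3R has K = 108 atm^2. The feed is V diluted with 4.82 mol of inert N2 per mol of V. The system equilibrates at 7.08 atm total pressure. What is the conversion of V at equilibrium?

Let X = conversion of V (basis 1 mol V); extent of reaction ξ = X.
Moles: n_V = 1 − X; n_R = 3X; n_I = 4.82 (inert).
Summing: n_T = 5.82 + 2X.
With p_i = (n_i/n_T)P, K = p_R^3 / (p_V).
Substituting and setting equal to 108 atm^2 gives a polynomial in X; the root in (0,1) is X = 0.860.

X = 0.860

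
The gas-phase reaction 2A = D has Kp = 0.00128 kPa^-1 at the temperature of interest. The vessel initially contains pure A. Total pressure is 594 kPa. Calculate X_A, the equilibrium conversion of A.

X = 0.503

Let X = conversion of A (basis 1 mol A); extent of reaction ξ = 0.5X.
Moles: n_A = 1 − X; n_D = 0.5X.
Summing: n_T = 1 − 0.5X.
With p_i = (n_i/n_T)P, Kp = p_D / (p_A^2).
Substituting and setting equal to 0.00128 kPa^-1 gives a polynomial in X; the root in (0,1) is X = 0.503.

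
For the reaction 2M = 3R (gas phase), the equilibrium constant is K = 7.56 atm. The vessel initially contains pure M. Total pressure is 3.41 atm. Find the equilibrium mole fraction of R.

Let X = conversion of M (basis 1 mol M); extent of reaction ξ = 0.5X.
At extent ξ: n_M = 1 − X; n_R = 1.5X.
Total moles n_T = 1 + 0.5X.
With p_i = (n_i/n_T)P, K = p_R^3 / (p_M^2).
This yields a degree-3 equation in X; solving on (0,1), X = 0.552.
Then n_R = 0.828, n_T = 1.28, so y_R = 0.649.

y_R = 0.649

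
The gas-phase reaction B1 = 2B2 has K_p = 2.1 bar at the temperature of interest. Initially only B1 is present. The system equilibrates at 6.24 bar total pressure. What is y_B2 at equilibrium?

y_B2 = 0.436

Let X = conversion of B1 (basis 1 mol B1); extent of reaction ξ = X.
Mole table: n_B1 = 1 − X; n_B2 = 2X.
n_T = Σnᵢ = 1 + X.
Mole fractions y_i = n_i/n_T; K_p = p_B2^2 / (p_B1) with p_i = y_i·P.
Setting this equal to 2.1 bar and taking the physical root (0 < X < 1) gives X = 0.279.
Then n_B2 = 0.557, n_T = 1.28, so y_B2 = 0.436.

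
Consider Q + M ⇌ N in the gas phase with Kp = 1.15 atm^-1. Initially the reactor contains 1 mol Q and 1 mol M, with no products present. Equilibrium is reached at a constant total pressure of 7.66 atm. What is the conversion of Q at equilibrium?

Take 1 mol Q as basis and let X be its fractional conversion, so ξ = X.
Mole table: n_Q = 1 − X; n_M = 1 − X; n_N = X.
Summing: n_T = 2 − X.
Mole fractions y_i = n_i/n_T; Kp = p_N / (p_Q p_M) with p_i = y_i·P.
Equating to 1.15 atm^-1 and solving on 0 < X < 1: X = 0.681.

X = 0.681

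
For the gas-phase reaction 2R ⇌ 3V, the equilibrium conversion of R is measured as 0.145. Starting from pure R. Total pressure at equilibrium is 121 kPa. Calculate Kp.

Take 1 mol R as basis and let X be its fractional conversion, so ξ = 0.5X.
Species balance: n_R = 1 − X; n_V = 1.5X.
Summing: n_T = 1 + 0.5X.
At X = 0.145: n_R = 0.855, n_V = 0.217, n_T = 1.07.
p_i = (n_i/n_T)·P. Kp = p_V^3 / (p_R^2) = 1.59 kPa.

Kp = 1.59 kPa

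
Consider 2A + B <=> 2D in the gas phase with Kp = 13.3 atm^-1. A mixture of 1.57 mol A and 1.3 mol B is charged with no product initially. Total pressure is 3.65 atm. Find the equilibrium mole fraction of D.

Let X = conversion of A (basis 1.57 mol A); extent of reaction ξ = 0.785X.
At extent ξ: n_A = 1.57 − 1.57X; n_B = 1.3 − 0.785X; n_D = 1.57X.
Total moles n_T = 2.87 − 0.785X.
y_i = n_i/n_T, p_i = y_i·P. Kp = p_D^2 / (p_A^2 p_B).
Setting this equal to 13.3 atm^-1 and taking the physical root (0 < X < 1) gives X = 0.793.
Then n_D = 1.24, n_T = 2.25, so y_D = 0.554.

y_D = 0.554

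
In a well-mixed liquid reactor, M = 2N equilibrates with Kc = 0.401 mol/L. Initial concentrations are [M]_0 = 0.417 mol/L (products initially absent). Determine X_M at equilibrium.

X = 0.385

Let X = conversion of M; extent ξ = 0.417·X mol/L.
Concentrations: [M] = 0.417 − 0.417X; [N] = 0.834X.
Kc = [N]^2 / ([M]).
Setting equal to 0.401 and solving for X on (0,1) gives X = 0.385.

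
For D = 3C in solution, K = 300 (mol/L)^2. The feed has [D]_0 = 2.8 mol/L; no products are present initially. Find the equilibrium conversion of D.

Let X = conversion of D; extent ξ = 2.8·X mol/L.
Concentrations: [D] = 2.8 − 2.8X; [C] = 8.4X.
K = [C]^3 / ([D]).
Solving K = 300 for X ∈ (0,1): X = 0.728.

X = 0.728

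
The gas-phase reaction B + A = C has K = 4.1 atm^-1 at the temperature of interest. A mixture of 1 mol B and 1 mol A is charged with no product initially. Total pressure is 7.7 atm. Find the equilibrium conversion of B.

X = 0.825

Let X = conversion of B (basis 1 mol B); extent of reaction ξ = X.
At extent ξ: n_B = 1 − X; n_A = 1 − X; n_C = X.
Summing: n_T = 2 − X.
With p_i = (n_i/n_T)P, K = p_C / (p_B p_A).
This yields a degree-2 equation in X; solving on (0,1), X = 0.825.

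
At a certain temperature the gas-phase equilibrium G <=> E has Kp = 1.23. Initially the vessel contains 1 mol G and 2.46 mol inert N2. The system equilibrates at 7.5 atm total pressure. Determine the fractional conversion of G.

X = 0.552

Take 1 mol G as basis and let X be its fractional conversion, so ξ = X.
At extent ξ: n_G = 1 − X; n_E = X; n_I = 2.46 (inert).
Since Δν = 0, n_T = 3.46 throughout.
With p_i = (n_i/n_T)P, Kp = p_E / (p_G).
Setting this equal to 1.23 and taking the physical root (0 < X < 1) gives X = 0.552.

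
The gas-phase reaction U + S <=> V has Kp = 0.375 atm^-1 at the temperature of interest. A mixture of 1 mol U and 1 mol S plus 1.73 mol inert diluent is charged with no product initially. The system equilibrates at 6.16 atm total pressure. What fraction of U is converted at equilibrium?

X = 0.316

Take 1 mol U as basis and let X be its fractional conversion, so ξ = X.
Species balance: n_U = 1 − X; n_S = 1 − X; n_V = X; n_I = 1.73 (inert).
n_T = Σnᵢ = 3.73 − X.
y_i = n_i/n_T, p_i = y_i·P. Kp = p_V / (p_U p_S).
Setting this equal to 0.375 atm^-1 and taking the physical root (0 < X < 1) gives X = 0.316.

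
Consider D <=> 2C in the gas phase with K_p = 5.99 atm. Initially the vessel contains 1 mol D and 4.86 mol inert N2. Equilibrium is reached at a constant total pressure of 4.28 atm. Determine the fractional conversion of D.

X = 0.754

Take 1 mol D as basis and let X be its fractional conversion, so ξ = X.
Moles: n_D = 1 − X; n_C = 2X; n_I = 4.86 (inert).
Summing: n_T = 5.86 + X.
y_i = n_i/n_T, p_i = y_i·P. K_p = p_C^2 / (p_D).
Equating to 5.99 atm and solving on 0 < X < 1: X = 0.754.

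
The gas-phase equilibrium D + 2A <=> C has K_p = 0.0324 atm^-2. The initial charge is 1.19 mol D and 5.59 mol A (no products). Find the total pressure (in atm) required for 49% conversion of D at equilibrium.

Let X = conversion of D (basis 1.19 mol D); extent of reaction ξ = 1.19X.
Species balance: n_D = 1.19 − 1.19X; n_A = 5.59 − 2.38X; n_C = 1.19X.
Summing: n_T = 6.78 − 2.38X.
K_p = p_C / (p_D p_A^2) with p_i = (n_i/n_T)·P.
At X = 0.49: the mole-fraction product g(X) = Π y_i^ν_i = 1.547. Since K_p = g(X)·P^{-2}, P = (g/K_p)^(1/2) = (1.547/0.0324)^(1/2) = 6.91 atm.

P = 6.91 atm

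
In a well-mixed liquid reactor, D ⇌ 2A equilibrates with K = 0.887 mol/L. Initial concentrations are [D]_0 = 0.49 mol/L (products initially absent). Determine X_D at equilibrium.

Let X = conversion of D; extent ξ = 0.49·X mol/L.
Concentrations: [D] = 0.49 − 0.49X; [A] = 0.98X.
K = [A]^2 / ([D]).
Equating to 0.887 mol/L: the physical root is X = 0.483.

X = 0.483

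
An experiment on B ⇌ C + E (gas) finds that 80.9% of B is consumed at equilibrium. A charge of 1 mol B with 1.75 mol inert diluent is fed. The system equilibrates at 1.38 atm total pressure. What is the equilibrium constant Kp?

Kp = 1.33 atm

Take 1 mol B as basis and let X be its fractional conversion, so ξ = X.
Species balance: n_B = 1 − X; n_C = X; n_E = X; n_I = 1.75 (inert).
Total moles n_T = 2.75 + X.
At X = 0.809: n_B = 0.191, n_C = 0.809, n_E = 0.809, n_T = 3.56.
p_i = (n_i/n_T)·P. Kp = p_C p_E / (p_B) = 1.33 atm.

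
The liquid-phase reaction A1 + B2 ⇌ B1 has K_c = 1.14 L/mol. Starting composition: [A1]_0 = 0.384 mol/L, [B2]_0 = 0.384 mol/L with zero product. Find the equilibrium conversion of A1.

Let X = conversion of A1; extent ξ = 0.384·X mol/L.
Concentrations: [A1] = 0.384 − 0.384X; [B2] = 0.384 − 0.384X; [B1] = 0.384X.
K_c = [B1] / ([A1] [B2]).
Solving K_c = 1.14 for X ∈ (0,1): X = 0.248.

X = 0.248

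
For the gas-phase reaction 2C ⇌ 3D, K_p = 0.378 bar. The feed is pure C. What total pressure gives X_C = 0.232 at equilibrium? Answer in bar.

P = 5.9 bar

Basis: 1 mol C initially; let X = conversion of C. Extent ξ = 0.5X.
At extent ξ: n_C = 1 − X; n_D = 1.5X.
Summing: n_T = 1 + 0.5X.
K_p = p_D^3 / (p_C^2) with p_i = (n_i/n_T)·P.
At X = 0.232: the mole-fraction product g(X) = Π y_i^ν_i = 0.06403. Since K_p = g(X)·P^{1}, P = (K_p/g)^(1/1) = (0.378/0.06403)^(1/1) = 5.9 bar.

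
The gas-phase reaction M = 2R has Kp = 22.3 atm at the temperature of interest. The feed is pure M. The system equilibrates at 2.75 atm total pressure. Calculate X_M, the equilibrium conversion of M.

X = 0.818

Let X = conversion of M (basis 1 mol M); extent of reaction ξ = X.
At extent ξ: n_M = 1 − X; n_R = 2X.
Summing: n_T = 1 + X.
y_i = n_i/n_T, p_i = y_i·P. Kp = p_R^2 / (p_M).
This yields a degree-2 equation in X; solving on (0,1), X = 0.818.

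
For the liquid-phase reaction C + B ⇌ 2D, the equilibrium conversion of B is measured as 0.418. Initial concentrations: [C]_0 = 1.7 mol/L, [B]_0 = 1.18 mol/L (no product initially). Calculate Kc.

Let X = conversion of B.
Concentrations: [C] = 1.7 − 1.18X; [B] = 1.18 − 1.18X; [D] = 2.36X.
At X = 0.418: [C] = 1.21, [B] = 0.687, [D] = 0.986.
Kc = [D]^2 / ([C] [B]) = 1.17.

Kc = 1.17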